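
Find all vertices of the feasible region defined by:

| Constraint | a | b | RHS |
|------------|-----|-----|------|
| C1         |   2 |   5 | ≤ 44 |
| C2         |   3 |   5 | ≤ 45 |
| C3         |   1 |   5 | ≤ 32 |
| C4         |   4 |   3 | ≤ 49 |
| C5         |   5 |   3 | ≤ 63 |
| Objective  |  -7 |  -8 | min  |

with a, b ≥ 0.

(0, 0), (12.25, 0), (10, 3), (6.5, 5.1), (0, 6.4)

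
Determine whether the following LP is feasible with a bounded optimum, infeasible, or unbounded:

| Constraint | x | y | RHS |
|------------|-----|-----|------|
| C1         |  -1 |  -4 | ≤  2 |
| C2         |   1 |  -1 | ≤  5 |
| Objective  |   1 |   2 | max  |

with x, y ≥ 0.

Unbounded (objective can increase without bound)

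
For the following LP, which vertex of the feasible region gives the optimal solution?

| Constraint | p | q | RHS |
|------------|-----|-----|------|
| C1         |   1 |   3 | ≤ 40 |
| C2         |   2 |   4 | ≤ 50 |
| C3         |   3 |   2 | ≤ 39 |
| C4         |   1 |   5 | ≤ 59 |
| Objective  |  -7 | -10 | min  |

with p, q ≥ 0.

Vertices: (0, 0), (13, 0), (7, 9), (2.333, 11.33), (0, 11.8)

Evaluate the objective at each vertex of the feasible region:
  z(0, 0) = 0
  z(13, 0) = -91
  z(7, 9) = -139  ←
  z(2.333, 11.33) = -129.7
  z(0, 11.8) = -118
The minimum is at p = 7, q = 9.

(7, 9)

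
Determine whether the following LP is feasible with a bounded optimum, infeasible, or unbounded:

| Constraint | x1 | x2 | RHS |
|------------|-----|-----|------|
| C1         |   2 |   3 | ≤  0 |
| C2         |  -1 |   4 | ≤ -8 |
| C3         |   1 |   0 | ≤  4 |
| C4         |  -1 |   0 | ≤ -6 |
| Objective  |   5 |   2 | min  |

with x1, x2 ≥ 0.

Infeasible (no feasible solution exists)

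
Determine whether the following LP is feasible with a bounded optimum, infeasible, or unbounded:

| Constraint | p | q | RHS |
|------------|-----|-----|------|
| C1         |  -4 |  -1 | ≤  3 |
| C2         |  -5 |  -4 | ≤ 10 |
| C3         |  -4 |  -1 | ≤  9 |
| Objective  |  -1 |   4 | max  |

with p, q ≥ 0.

Unbounded (objective can increase without bound)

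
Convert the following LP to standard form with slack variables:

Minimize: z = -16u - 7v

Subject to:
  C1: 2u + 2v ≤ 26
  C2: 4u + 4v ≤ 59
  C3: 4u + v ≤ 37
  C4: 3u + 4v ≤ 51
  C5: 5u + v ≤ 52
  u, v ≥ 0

min z = -16u - 7v

s.t.
  2u + 2v + s1 = 26
  4u + 4v + s2 = 59
  4u + v + s3 = 37
  3u + 4v + s4 = 51
  5u + v + s5 = 52
  u, v, s1, s2, s3, s4, s5 ≥ 0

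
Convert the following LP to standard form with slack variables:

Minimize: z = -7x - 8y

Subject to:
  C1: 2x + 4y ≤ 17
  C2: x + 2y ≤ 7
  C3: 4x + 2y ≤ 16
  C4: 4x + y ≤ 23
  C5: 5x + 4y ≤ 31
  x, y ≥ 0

min z = -7x - 8y

s.t.
  2x + 4y + s1 = 17
  x + 2y + s2 = 7
  4x + 2y + s3 = 16
  4x + y + s4 = 23
  5x + 4y + s5 = 31
  x, y, s1, s2, s3, s4, s5 ≥ 0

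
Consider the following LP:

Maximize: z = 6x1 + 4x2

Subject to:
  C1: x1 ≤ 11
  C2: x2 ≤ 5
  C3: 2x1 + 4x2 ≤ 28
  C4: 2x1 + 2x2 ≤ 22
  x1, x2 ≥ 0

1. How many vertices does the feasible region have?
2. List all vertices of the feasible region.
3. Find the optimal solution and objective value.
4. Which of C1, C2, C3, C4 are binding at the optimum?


1. 5
2. (0, 0), (11, 0), (8, 3), (4, 5), (0, 5)
3. x1 = 11, x2 = 0, z = 66
4. C1, C4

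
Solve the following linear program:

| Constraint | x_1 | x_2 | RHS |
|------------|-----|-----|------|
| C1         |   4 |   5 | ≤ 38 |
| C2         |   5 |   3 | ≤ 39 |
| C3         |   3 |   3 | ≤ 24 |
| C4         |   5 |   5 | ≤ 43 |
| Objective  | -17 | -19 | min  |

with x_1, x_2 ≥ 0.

Evaluate the objective at each vertex of the feasible region:
  z(0, 0) = 0
  z(7.8, 0) = -132.6
  z(7.5, 0.5) = -137
  z(2, 6) = -148  ←
  z(0, 7.6) = -144.4
The minimum is at x_1 = 2, x_2 = 6.

x_1 = 2, x_2 = 6, z = -148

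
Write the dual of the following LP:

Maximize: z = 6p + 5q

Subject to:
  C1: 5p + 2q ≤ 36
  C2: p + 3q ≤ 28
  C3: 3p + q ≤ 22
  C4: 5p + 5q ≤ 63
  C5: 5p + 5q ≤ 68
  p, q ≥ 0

Primal max cᵀx s.t. Ax ≤ b, x ≥ 0  →  Dual min bᵀy s.t. Aᵀy ≥ c, y ≥ 0.

Minimize: z = 36y1 + 28y2 + 22y3 + 63y4 + 68y5

Subject to:
  5y1 + y2 + 3y3 + 5y4 + 5y5 ≥ 6
  2y1 + 3y2 + y3 + 5y4 + 5y5 ≥ 5
  y1, y2, y3, y4, y5 ≥ 0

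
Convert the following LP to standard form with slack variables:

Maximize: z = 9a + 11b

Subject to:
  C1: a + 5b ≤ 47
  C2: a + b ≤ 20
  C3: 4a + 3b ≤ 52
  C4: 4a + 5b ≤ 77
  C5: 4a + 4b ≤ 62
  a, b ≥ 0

max z = 9a + 11b

s.t.
  a + 5b + s1 = 47
  a + b + s2 = 20
  4a + 3b + s3 = 52
  4a + 5b + s4 = 77
  4a + 4b + s5 = 62
  a, b, s1, s2, s3, s4, s5 ≥ 0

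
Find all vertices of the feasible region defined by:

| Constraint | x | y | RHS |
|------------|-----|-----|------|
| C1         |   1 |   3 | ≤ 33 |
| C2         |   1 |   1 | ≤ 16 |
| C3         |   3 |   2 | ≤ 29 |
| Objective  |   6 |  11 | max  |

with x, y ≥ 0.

(0, 0), (9.667, 0), (3, 10), (0, 11)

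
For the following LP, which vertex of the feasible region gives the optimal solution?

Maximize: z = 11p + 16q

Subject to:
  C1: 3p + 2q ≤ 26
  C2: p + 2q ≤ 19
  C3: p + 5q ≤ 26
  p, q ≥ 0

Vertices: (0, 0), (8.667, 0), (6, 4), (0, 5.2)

Evaluate the objective at each vertex of the feasible region:
  z(0, 0) = 0
  z(8.667, 0) = 95.33
  z(6, 4) = 130  ←
  z(0, 5.2) = 83.2
The maximum is at p = 6, q = 4.

(6, 4)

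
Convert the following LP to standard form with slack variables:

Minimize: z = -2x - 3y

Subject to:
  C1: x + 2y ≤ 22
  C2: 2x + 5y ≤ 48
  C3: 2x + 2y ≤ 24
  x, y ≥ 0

min z = -2x - 3y

s.t.
  x + 2y + s1 = 22
  2x + 5y + s2 = 48
  2x + 2y + s3 = 24
  x, y, s1, s2, s3 ≥ 0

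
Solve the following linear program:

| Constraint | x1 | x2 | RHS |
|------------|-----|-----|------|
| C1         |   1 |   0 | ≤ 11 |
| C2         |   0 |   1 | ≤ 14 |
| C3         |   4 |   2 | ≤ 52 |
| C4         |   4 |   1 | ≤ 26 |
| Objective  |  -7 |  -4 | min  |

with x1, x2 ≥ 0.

Evaluate the objective at each vertex of the feasible region:
  z(0, 0) = 0
  z(6.5, 0) = -45.5
  z(3, 14) = -77  ←
  z(0, 14) = -56
The minimum is at x1 = 3, x2 = 14.

x1 = 3, x2 = 14, z = -77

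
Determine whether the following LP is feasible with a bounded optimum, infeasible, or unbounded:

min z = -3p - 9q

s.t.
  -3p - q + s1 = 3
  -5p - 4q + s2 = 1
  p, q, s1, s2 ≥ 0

Unbounded (objective can decrease without bound)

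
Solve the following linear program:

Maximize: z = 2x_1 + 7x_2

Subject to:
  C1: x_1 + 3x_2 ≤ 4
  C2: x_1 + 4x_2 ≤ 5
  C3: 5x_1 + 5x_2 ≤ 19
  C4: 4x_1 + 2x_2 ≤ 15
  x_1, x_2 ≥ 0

Evaluate the objective at each vertex of the feasible region:
  z(0, 0) = 0
  z(3.75, 0) = 7.5
  z(3.7, 0.1) = 8.1
  z(1, 1) = 9  ←
  z(0, 1.25) = 8.75
The maximum is at x_1 = 1, x_2 = 1.

x_1 = 1, x_2 = 1, z = 9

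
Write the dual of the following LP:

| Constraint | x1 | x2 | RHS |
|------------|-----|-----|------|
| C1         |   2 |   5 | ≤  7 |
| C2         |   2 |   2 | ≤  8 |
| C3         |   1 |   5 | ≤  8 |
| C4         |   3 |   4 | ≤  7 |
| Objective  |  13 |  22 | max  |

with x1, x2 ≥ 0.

Primal max cᵀx s.t. Ax ≤ b, x ≥ 0  →  Dual min bᵀy s.t. Aᵀy ≥ c, y ≥ 0.

Minimize: z = 7y1 + 8y2 + 8y3 + 7y4

Subject to:
  2y1 + 2y2 + y3 + 3y4 ≥ 13
  5y1 + 2y2 + 5y3 + 4y4 ≥ 22
  y1, y2, y3, y4 ≥ 0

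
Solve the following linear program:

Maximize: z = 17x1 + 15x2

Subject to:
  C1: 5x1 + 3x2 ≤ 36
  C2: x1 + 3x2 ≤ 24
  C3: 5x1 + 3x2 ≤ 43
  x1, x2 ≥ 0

Evaluate the objective at each vertex of the feasible region:
  z(0, 0) = 0
  z(7.2, 0) = 122.4
  z(3, 7) = 156  ←
  z(0, 8) = 120
The maximum is at x1 = 3, x2 = 7.

x1 = 3, x2 = 7, z = 156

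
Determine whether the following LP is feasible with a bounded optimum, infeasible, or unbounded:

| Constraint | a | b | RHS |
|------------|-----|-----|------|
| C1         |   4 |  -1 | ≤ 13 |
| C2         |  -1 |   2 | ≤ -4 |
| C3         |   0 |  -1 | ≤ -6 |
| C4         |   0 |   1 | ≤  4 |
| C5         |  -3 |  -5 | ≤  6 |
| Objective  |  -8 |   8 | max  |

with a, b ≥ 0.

Infeasible (no feasible solution exists)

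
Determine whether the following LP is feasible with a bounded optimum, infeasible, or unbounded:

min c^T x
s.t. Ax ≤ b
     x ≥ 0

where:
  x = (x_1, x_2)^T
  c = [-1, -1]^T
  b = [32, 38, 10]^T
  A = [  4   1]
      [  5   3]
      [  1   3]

Feasible with a bounded optimal solution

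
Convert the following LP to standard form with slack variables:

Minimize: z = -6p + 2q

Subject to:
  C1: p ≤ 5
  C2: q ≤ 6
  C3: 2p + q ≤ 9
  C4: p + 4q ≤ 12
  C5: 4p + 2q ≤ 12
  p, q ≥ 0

min z = -6p + 2q

s.t.
  p + s1 = 5
  q + s2 = 6
  2p + q + s3 = 9
  p + 4q + s4 = 12
  4p + 2q + s5 = 12
  p, q, s1, s2, s3, s4, s5 ≥ 0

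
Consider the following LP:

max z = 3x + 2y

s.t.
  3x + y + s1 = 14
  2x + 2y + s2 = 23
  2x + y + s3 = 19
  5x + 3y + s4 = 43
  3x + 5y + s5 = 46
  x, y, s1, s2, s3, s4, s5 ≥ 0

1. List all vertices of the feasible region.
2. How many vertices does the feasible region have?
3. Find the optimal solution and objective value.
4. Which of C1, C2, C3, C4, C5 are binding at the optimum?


1. (0, 0), (4.667, 0), (2, 8), (0, 9.2)
2. 4
3. x = 2, y = 8, z = 22
4. C1, C5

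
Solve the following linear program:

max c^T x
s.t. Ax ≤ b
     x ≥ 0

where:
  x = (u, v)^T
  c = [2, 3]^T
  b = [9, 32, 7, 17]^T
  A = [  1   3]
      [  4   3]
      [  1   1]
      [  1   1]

Evaluate the objective at each vertex of the feasible region:
  z(0, 0) = 0
  z(7, 0) = 14
  z(6, 1) = 15  ←
  z(0, 3) = 9
The maximum is at u = 6, v = 1.

u = 6, v = 1, z = 15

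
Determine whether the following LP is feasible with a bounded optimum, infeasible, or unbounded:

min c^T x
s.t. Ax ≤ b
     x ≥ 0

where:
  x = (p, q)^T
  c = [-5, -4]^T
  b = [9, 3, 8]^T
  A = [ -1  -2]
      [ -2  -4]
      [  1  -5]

Unbounded (objective can decrease without bound)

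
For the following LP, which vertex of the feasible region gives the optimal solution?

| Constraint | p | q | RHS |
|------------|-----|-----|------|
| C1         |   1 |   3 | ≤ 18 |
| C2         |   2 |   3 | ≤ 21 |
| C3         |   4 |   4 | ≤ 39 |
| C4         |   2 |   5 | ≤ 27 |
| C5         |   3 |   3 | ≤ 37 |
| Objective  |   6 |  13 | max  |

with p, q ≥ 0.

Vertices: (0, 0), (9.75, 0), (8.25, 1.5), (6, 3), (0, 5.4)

Evaluate the objective at each vertex of the feasible region:
  z(0, 0) = 0
  z(9.75, 0) = 58.5
  z(8.25, 1.5) = 69
  z(6, 3) = 75  ←
  z(0, 5.4) = 70.2
The maximum is at p = 6, q = 3.

(6, 3)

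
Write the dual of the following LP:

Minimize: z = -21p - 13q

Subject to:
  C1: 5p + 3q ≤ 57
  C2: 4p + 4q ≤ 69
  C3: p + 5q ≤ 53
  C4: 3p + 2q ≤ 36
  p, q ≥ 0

Primal min cᵀx s.t. Ax ≤ b, x ≥ 0  →  Dual max −bᵀy s.t. Aᵀy ≥ −c, y ≥ 0.

Maximize: z = -57y1 - 69y2 - 53y3 - 36y4

Subject to:
  5y1 + 4y2 + y3 + 3y4 ≥ 21
  3y1 + 4y2 + 5y3 + 2y4 ≥ 13
  y1, y2, y3, y4 ≥ 0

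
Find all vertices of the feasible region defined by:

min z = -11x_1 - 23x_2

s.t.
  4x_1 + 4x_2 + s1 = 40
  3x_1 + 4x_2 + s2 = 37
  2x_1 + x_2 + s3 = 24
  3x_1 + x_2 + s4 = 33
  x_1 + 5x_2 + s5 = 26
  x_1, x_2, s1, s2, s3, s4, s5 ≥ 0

(0, 0), (10, 0), (6, 4), (0, 5.2)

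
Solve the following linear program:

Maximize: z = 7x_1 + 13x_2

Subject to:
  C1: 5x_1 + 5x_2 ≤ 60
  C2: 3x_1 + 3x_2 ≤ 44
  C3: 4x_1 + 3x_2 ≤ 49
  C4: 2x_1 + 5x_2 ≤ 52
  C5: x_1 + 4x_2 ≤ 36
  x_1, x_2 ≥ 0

Evaluate the objective at each vertex of the feasible region:
  z(0, 0) = 0
  z(12, 0) = 84
  z(4, 8) = 132  ←
  z(0, 9) = 117
The maximum is at x_1 = 4, x_2 = 8.

x_1 = 4, x_2 = 8, z = 132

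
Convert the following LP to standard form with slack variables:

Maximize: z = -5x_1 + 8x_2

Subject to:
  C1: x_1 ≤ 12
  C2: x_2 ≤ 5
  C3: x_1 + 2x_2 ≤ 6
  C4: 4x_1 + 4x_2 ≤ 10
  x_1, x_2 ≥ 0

max z = -5x_1 + 8x_2

s.t.
  x_1 + s1 = 12
  x_2 + s2 = 5
  x_1 + 2x_2 + s3 = 6
  4x_1 + 4x_2 + s4 = 10
  x_1, x_2, s1, s2, s3, s4 ≥ 0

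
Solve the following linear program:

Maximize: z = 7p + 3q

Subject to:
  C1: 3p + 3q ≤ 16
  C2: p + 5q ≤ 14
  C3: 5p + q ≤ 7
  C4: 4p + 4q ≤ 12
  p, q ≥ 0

Evaluate the objective at each vertex of the feasible region:
  z(0, 0) = 0
  z(1.4, 0) = 9.8
  z(1, 2) = 13  ←
  z(0.25, 2.75) = 10
  z(0, 2.8) = 8.4
The maximum is at p = 1, q = 2.

p = 1, q = 2, z = 13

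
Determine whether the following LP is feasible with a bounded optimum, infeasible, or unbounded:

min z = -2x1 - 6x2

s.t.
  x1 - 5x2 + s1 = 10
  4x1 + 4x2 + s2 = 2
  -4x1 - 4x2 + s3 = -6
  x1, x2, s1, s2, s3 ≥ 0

Infeasible (no feasible solution exists)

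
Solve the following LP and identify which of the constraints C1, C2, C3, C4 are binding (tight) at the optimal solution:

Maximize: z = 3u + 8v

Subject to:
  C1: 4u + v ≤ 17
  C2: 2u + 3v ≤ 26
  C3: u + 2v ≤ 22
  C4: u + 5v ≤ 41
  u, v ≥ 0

At u = 1, v = 8, compute slack b - a·x for each constraint:
  C1: 17 − 12 = 5  (slack)
  C2: 26 − 26 = 0  (binding)
  C3: 22 − 17 = 5  (slack)
  C4: 41 − 41 = 0  (binding)

Optimal: u = 1, v = 8
Binding: C2, C4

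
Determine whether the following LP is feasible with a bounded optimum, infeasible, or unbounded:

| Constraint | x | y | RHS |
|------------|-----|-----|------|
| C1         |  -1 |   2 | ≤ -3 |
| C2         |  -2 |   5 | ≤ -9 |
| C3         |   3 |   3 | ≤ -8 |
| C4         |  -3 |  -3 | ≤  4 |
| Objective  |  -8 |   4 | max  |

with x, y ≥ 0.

Infeasible (no feasible solution exists)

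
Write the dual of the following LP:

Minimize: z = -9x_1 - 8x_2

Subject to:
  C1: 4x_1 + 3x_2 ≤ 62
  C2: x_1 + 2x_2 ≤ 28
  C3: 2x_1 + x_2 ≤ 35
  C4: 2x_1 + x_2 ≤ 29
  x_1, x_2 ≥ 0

Primal min cᵀx s.t. Ax ≤ b, x ≥ 0  →  Dual max −bᵀy s.t. Aᵀy ≥ −c, y ≥ 0.

Maximize: z = -62y1 - 28y2 - 35y3 - 29y4

Subject to:
  4y1 + y2 + 2y3 + 2y4 ≥ 9
  3y1 + 2y2 + y3 + y4 ≥ 8
  y1, y2, y3, y4 ≥ 0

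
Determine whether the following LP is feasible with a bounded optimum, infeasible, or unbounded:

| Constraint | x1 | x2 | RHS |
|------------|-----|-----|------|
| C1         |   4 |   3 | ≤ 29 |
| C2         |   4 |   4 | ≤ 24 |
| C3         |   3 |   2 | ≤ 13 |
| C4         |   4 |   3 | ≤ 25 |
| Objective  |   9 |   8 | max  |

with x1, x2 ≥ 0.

Feasible with a bounded optimal solution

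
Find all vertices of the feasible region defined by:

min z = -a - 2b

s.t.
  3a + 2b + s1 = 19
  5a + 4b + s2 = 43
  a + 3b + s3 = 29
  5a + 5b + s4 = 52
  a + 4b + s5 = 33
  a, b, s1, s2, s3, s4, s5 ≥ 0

(0, 0), (6.333, 0), (1, 8), (0, 8.25)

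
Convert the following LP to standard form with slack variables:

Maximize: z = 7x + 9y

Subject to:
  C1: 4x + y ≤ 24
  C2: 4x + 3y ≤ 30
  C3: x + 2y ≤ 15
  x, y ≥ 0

max z = 7x + 9y

s.t.
  4x + y + s1 = 24
  4x + 3y + s2 = 30
  x + 2y + s3 = 15
  x, y, s1, s2, s3 ≥ 0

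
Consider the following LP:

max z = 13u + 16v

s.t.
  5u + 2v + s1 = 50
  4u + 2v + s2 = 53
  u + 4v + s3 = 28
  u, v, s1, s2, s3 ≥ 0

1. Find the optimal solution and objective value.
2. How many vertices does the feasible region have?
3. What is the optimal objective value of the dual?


1. u = 8, v = 5, z = 184
2. 4
3. 184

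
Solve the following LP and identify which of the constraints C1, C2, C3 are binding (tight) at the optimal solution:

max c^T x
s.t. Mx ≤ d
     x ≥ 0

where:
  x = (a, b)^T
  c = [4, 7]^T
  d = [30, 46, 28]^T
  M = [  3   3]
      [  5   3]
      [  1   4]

At a = 4, b = 6, compute slack b - a·x for each constraint:
  C1: 30 − 30 = 0  (binding)
  C2: 46 − 38 = 8  (slack)
  C3: 28 − 28 = 0  (binding)

Optimal: a = 4, b = 6
Binding: C1, C3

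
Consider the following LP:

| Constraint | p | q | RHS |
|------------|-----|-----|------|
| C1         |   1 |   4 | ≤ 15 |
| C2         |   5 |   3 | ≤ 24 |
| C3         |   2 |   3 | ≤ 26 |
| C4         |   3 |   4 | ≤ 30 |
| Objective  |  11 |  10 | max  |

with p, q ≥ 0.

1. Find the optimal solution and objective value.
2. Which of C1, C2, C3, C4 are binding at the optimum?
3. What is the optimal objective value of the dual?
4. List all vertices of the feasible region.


1. p = 3, q = 3, z = 63
2. C1, C2
3. 63
4. (0, 0), (4.8, 0), (3, 3), (0, 3.75)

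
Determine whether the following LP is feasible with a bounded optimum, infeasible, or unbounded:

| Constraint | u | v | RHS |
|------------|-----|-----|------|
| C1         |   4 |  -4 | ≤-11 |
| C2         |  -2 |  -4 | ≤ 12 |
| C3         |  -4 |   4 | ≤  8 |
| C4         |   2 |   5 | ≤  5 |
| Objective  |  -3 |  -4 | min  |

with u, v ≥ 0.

Infeasible (no feasible solution exists)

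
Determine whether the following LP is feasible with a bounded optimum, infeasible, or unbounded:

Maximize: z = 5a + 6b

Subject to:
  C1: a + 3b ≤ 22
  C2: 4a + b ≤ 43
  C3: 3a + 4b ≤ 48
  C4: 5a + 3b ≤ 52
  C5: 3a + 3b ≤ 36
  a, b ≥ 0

Feasible with a bounded optimal solution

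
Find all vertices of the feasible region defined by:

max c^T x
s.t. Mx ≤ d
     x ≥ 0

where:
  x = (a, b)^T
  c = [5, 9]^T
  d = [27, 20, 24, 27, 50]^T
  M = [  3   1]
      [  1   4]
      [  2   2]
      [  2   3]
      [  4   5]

(0, 0), (9, 0), (8, 3), (0, 5)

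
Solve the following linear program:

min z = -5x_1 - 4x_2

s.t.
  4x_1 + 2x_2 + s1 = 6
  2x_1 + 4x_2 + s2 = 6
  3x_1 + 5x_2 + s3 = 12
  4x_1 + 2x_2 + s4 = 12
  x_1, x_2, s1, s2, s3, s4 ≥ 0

Evaluate the objective at each vertex of the feasible region:
  z(0, 0) = 0
  z(1.5, 0) = -7.5
  z(1, 1) = -9  ←
  z(0, 1.5) = -6
The minimum is at x_1 = 1, x_2 = 1.

x_1 = 1, x_2 = 1, z = -9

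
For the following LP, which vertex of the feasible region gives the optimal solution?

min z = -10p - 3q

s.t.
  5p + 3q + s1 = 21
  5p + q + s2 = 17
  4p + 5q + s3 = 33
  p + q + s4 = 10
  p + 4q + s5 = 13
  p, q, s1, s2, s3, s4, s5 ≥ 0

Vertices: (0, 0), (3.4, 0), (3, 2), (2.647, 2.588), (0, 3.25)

Evaluate the objective at each vertex of the feasible region:
  z(0, 0) = 0
  z(3.4, 0) = -34
  z(3, 2) = -36  ←
  z(2.647, 2.588) = -34.24
  z(0, 3.25) = -9.75
The minimum is at p = 3, q = 2.

(3, 2)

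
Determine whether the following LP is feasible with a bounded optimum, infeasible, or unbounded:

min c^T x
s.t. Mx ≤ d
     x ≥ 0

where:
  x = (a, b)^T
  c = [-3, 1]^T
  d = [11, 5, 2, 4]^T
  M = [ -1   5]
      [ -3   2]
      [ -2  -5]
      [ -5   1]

Unbounded (objective can decrease without bound)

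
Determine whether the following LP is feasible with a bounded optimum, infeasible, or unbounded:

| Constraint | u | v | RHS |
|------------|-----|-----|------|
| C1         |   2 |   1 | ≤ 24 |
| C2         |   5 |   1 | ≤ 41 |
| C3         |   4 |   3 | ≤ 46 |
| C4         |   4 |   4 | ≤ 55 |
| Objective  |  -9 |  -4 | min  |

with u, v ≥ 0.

Feasible with a bounded optimal solution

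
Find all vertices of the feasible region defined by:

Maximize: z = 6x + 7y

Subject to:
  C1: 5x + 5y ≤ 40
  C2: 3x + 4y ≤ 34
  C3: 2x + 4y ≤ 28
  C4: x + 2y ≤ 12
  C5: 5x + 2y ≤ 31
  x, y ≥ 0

(0, 0), (6.2, 0), (5, 3), (4, 4), (0, 6)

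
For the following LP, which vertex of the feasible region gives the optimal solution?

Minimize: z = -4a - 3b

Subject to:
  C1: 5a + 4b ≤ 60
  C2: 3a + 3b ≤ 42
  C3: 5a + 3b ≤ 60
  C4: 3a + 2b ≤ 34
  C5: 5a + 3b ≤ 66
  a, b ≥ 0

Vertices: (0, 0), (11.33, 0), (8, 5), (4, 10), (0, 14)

Evaluate the objective at each vertex of the feasible region:
  z(0, 0) = 0
  z(11.33, 0) = -45.33
  z(8, 5) = -47  ←
  z(4, 10) = -46
  z(0, 14) = -42
The minimum is at a = 8, b = 5.

(8, 5)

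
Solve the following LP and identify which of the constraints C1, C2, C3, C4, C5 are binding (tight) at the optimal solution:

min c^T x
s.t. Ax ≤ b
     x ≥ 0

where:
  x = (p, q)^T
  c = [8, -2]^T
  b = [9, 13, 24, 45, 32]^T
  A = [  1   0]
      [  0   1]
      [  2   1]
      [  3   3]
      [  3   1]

At p = 0, q = 13, compute slack b - a·x for each constraint:
  C1: 9 − 0 = 9  (slack)
  C2: 13 − 13 = 0  (binding)
  C3: 24 − 13 = 11  (slack)
  C4: 45 − 39 = 6  (slack)
  C5: 32 − 13 = 19  (slack)

Optimal: p = 0, q = 13
Binding: C2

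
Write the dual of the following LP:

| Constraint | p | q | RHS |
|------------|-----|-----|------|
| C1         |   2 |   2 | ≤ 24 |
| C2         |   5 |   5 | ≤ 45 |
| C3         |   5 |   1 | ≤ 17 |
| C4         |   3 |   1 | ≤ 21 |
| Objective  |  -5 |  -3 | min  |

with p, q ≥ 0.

Primal min cᵀx s.t. Ax ≤ b, x ≥ 0  →  Dual max −bᵀy s.t. Aᵀy ≥ −c, y ≥ 0.

Maximize: z = -24y1 - 45y2 - 17y3 - 21y4

Subject to:
  2y1 + 5y2 + 5y3 + 3y4 ≥ 5
  2y1 + 5y2 + y3 + y4 ≥ 3
  y1, y2, y3, y4 ≥ 0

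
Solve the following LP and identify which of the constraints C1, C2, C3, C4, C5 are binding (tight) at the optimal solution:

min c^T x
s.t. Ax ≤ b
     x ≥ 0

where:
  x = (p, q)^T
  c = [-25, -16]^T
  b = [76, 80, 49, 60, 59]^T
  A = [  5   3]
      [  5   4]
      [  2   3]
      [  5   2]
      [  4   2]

At p = 8, q = 10, compute slack b - a·x for each constraint:
  C1: 76 − 70 = 6  (slack)
  C2: 80 − 80 = 0  (binding)
  C3: 49 − 46 = 3  (slack)
  C4: 60 − 60 = 0  (binding)
  C5: 59 − 52 = 7  (slack)

Optimal: p = 8, q = 10
Binding: C2, C4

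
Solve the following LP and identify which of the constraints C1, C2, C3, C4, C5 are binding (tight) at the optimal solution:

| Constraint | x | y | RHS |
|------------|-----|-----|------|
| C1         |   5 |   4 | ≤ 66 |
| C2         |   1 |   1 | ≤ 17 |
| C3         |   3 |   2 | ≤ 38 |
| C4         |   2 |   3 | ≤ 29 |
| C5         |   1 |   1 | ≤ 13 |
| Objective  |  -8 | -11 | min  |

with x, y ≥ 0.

At x = 10, y = 3, compute slack b - a·x for each constraint:
  C1: 66 − 62 = 4  (slack)
  C2: 17 − 13 = 4  (slack)
  C3: 38 − 36 = 2  (slack)
  C4: 29 − 29 = 0  (binding)
  C5: 13 − 13 = 0  (binding)

Optimal: x = 10, y = 3
Binding: C4, C5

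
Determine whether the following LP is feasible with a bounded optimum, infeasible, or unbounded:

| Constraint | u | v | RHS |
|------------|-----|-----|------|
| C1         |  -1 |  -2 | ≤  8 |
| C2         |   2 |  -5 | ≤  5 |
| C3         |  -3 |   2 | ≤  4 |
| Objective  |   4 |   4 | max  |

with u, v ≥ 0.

Unbounded (objective can increase without bound)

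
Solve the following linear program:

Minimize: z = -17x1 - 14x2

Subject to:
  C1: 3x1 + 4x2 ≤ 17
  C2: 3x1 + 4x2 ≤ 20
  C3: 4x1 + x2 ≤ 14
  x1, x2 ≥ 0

Evaluate the objective at each vertex of the feasible region:
  z(0, 0) = 0
  z(3.5, 0) = -59.5
  z(3, 2) = -79  ←
  z(0, 4.25) = -59.5
The minimum is at x1 = 3, x2 = 2.

x1 = 3, x2 = 2, z = -79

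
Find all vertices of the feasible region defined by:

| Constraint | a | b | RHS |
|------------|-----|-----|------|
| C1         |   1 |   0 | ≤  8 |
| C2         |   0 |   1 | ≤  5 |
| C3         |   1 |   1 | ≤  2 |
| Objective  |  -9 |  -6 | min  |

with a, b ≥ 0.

(0, 0), (2, 0), (0, 2)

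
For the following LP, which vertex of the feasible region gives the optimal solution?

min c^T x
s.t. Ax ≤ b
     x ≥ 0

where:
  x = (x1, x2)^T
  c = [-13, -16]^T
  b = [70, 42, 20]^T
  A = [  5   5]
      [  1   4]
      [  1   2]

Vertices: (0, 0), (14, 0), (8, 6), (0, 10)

Evaluate the objective at each vertex of the feasible region:
  z(0, 0) = 0
  z(14, 0) = -182
  z(8, 6) = -200  ←
  z(0, 10) = -160
The minimum is at x1 = 8, x2 = 6.

(8, 6)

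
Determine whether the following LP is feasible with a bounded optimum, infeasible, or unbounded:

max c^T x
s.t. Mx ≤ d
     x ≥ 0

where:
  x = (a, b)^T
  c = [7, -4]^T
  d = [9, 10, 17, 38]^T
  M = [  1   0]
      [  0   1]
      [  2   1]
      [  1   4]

Feasible with a bounded optimal solution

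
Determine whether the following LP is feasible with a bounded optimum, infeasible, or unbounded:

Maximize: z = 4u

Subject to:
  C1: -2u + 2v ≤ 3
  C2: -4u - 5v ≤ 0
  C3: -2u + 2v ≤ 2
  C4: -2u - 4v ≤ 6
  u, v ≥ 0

Unbounded (objective can increase without bound)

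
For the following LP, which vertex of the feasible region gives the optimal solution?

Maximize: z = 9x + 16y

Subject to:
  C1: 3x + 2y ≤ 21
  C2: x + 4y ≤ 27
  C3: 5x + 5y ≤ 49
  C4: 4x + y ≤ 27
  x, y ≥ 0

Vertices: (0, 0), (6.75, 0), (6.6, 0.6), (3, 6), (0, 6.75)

Evaluate the objective at each vertex of the feasible region:
  z(0, 0) = 0
  z(6.75, 0) = 60.75
  z(6.6, 0.6) = 69
  z(3, 6) = 123  ←
  z(0, 6.75) = 108
The maximum is at x = 3, y = 6.

(3, 6)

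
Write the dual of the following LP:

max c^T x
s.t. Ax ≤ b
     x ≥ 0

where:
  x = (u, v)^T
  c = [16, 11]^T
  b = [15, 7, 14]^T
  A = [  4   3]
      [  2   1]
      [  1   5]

Primal max cᵀx s.t. Ax ≤ b, x ≥ 0  →  Dual min bᵀy s.t. Aᵀy ≥ c, y ≥ 0.

Minimize: z = 15y1 + 7y2 + 14y3

Subject to:
  4y1 + 2y2 + y3 ≥ 16
  3y1 + y2 + 5y3 ≥ 11
  y1, y2, y3 ≥ 0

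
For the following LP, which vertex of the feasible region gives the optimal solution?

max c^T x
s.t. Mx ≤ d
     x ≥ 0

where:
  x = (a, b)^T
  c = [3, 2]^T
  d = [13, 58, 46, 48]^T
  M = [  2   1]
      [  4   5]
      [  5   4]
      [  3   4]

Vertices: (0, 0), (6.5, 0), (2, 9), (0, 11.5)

Evaluate the objective at each vertex of the feasible region:
  z(0, 0) = 0
  z(6.5, 0) = 19.5
  z(2, 9) = 24  ←
  z(0, 11.5) = 23
The maximum is at a = 2, b = 9.

(2, 9)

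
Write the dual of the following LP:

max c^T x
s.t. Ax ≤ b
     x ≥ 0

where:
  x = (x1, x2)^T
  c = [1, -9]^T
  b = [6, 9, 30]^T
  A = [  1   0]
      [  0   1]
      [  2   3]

Primal max cᵀx s.t. Ax ≤ b, x ≥ 0  →  Dual min bᵀy s.t. Aᵀy ≥ c, y ≥ 0.

Minimize: z = 6y1 + 9y2 + 30y3

Subject to:
  y1 + 2y3 ≥ 1
  y2 + 3y3 ≥ -9
  y1, y2, y3 ≥ 0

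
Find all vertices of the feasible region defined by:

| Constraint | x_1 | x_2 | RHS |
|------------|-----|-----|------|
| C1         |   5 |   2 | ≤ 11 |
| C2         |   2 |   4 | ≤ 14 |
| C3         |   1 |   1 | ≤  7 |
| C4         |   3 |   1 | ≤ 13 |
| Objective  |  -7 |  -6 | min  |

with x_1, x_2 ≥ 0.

(0, 0), (2.2, 0), (1, 3), (0, 3.5)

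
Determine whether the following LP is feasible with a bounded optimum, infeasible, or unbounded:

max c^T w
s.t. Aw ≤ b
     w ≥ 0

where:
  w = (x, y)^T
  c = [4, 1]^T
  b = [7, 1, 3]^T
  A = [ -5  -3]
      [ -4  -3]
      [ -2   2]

Unbounded (objective can increase without bound)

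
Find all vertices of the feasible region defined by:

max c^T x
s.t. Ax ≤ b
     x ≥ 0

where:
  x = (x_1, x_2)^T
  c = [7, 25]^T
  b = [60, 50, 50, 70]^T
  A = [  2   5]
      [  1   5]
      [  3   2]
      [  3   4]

(0, 0), (16.67, 0), (11.82, 7.273), (10, 8), (0, 10)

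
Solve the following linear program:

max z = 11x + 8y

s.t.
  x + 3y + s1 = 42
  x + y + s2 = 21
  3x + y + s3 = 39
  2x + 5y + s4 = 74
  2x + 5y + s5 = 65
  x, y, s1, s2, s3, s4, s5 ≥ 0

Evaluate the objective at each vertex of the feasible region:
  z(0, 0) = 0
  z(13, 0) = 143
  z(10, 9) = 182  ←
  z(0, 13) = 104
The maximum is at x = 10, y = 9.

x = 10, y = 9, z = 182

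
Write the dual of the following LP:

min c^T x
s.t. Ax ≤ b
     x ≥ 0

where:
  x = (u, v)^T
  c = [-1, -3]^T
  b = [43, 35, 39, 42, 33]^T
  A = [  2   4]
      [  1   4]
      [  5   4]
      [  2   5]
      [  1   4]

Primal min cᵀx s.t. Ax ≤ b, x ≥ 0  →  Dual max −bᵀy s.t. Aᵀy ≥ −c, y ≥ 0.

Maximize: z = -43y1 - 35y2 - 39y3 - 42y4 - 33y5

Subject to:
  2y1 + y2 + 5y3 + 2y4 + y5 ≥ 1
  4y1 + 4y2 + 4y3 + 5y4 + 4y5 ≥ 3
  y1, y2, y3, y4, y5 ≥ 0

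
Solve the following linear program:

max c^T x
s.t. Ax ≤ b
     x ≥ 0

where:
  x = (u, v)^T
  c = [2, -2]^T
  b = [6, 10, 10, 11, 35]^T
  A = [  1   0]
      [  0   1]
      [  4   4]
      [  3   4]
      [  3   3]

Evaluate the objective at each vertex of the feasible region:
  z(0, 0) = 0
  z(2.5, 0) = 5  ←
  z(0, 2.5) = -5
The maximum is at u = 2.5, v = 0.

u = 2.5, v = 0, z = 5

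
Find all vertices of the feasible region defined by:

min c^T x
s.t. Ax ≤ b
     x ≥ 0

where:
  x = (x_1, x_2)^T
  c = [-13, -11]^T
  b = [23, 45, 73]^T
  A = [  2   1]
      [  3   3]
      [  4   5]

(0, 0), (11.5, 0), (8, 7), (2, 13), (0, 14.6)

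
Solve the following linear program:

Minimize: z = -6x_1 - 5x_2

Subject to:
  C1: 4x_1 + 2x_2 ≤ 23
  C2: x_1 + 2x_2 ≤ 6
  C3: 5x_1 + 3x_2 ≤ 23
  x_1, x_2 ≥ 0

Evaluate the objective at each vertex of the feasible region:
  z(0, 0) = 0
  z(4.6, 0) = -27.6
  z(4, 1) = -29  ←
  z(0, 3) = -15
The minimum is at x_1 = 4, x_2 = 1.

x_1 = 4, x_2 = 1, z = -29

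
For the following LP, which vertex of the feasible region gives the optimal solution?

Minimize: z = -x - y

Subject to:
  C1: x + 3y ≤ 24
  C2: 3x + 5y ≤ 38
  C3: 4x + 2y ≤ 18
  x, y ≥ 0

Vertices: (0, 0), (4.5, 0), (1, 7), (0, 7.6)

Evaluate the objective at each vertex of the feasible region:
  z(0, 0) = 0
  z(4.5, 0) = -4.5
  z(1, 7) = -8  ←
  z(0, 7.6) = -7.6
The minimum is at x = 1, y = 7.

(1, 7)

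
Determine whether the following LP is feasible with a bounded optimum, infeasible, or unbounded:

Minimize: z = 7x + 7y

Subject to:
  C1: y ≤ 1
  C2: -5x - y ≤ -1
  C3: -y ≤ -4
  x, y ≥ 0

Infeasible (no feasible solution exists)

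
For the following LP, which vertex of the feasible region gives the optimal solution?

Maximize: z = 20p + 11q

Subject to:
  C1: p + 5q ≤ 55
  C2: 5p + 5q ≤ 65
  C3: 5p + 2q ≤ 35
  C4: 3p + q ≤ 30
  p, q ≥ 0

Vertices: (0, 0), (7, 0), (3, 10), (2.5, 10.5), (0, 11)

Evaluate the objective at each vertex of the feasible region:
  z(0, 0) = 0
  z(7, 0) = 140
  z(3, 10) = 170  ←
  z(2.5, 10.5) = 165.5
  z(0, 11) = 121
The maximum is at p = 3, q = 10.

(3, 10)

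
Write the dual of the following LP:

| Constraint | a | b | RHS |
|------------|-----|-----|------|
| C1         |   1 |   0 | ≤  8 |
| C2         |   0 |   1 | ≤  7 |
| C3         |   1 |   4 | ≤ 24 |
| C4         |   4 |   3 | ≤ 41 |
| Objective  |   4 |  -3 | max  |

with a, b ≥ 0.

Primal max cᵀx s.t. Ax ≤ b, x ≥ 0  →  Dual min bᵀy s.t. Aᵀy ≥ c, y ≥ 0.

Minimize: z = 8y1 + 7y2 + 24y3 + 41y4

Subject to:
  y1 + y3 + 4y4 ≥ 4
  y2 + 4y3 + 3y4 ≥ -3
  y1, y2, y3, y4 ≥ 0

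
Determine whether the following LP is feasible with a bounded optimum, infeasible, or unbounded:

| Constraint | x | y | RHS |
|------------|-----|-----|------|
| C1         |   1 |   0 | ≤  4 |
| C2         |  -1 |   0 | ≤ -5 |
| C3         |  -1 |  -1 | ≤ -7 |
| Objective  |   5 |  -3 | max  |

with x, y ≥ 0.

Infeasible (no feasible solution exists)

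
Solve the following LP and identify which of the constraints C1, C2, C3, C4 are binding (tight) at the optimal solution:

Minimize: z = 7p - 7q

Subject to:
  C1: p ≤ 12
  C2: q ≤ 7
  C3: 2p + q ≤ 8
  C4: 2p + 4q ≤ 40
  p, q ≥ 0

At p = 0, q = 7, compute slack b - a·x for each constraint:
  C1: 12 − 0 = 12  (slack)
  C2: 7 − 7 = 0  (binding)
  C3: 8 − 7 = 1  (slack)
  C4: 40 − 28 = 12  (slack)

Optimal: p = 0, q = 7
Binding: C2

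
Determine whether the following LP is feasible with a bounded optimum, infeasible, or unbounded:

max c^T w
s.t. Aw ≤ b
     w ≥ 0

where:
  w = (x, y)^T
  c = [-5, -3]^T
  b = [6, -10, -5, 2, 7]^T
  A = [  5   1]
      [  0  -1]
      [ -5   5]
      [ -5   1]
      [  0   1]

Infeasible (no feasible solution exists)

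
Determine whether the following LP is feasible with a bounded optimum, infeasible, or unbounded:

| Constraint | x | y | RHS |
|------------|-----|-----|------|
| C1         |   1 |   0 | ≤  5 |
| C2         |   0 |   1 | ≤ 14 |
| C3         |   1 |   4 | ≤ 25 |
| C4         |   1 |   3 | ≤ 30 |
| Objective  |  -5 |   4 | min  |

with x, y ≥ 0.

Feasible with a bounded optimal solution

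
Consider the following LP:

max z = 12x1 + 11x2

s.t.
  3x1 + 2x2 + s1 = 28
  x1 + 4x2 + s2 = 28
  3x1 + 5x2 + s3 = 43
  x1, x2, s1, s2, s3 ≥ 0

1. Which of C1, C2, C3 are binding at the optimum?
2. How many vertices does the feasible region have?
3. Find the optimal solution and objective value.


1. C1, C3
2. 5
3. x1 = 6, x2 = 5, z = 127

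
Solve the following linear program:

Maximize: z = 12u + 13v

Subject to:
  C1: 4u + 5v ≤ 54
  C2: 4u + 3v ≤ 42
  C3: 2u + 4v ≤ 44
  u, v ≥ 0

Evaluate the objective at each vertex of the feasible region:
  z(0, 0) = 0
  z(10.5, 0) = 126
  z(6, 6) = 150  ←
  z(0, 10.8) = 140.4
The maximum is at u = 6, v = 6.

u = 6, v = 6, z = 150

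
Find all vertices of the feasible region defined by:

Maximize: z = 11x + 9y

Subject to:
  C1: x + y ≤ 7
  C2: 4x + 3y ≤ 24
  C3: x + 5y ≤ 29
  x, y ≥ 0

(0, 0), (6, 0), (3, 4), (1.5, 5.5), (0, 5.8)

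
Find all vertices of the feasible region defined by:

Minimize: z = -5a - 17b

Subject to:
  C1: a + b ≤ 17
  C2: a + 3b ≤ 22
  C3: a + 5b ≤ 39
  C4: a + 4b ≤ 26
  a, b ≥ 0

(0, 0), (17, 0), (14.5, 2.5), (10, 4), (0, 6.5)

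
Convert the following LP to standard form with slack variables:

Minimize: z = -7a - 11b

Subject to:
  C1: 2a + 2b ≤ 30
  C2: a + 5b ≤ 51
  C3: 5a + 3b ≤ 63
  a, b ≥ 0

min z = -7a - 11b

s.t.
  2a + 2b + s1 = 30
  a + 5b + s2 = 51
  5a + 3b + s3 = 63
  a, b, s1, s2, s3 ≥ 0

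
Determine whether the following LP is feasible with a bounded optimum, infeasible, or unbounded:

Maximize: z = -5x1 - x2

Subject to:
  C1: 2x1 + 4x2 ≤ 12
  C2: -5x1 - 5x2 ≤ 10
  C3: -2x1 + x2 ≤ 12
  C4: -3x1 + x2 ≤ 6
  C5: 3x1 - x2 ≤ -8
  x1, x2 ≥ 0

Infeasible (no feasible solution exists)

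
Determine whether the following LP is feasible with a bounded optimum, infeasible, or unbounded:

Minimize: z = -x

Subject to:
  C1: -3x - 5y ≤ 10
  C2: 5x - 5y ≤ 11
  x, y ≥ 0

Unbounded (objective can decrease without bound)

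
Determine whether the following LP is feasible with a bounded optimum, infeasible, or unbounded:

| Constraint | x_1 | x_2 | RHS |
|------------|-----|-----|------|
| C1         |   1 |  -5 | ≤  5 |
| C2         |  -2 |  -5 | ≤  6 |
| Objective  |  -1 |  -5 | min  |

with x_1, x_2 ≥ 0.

Unbounded (objective can decrease without bound)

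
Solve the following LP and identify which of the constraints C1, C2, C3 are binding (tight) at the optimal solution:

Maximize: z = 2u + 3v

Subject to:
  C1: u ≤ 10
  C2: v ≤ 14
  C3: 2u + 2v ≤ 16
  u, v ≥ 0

At u = 0, v = 8, compute slack b - a·x for each constraint:
  C1: 10 − 0 = 10  (slack)
  C2: 14 − 8 = 6  (slack)
  C3: 16 − 16 = 0  (binding)

Optimal: u = 0, v = 8
Binding: C3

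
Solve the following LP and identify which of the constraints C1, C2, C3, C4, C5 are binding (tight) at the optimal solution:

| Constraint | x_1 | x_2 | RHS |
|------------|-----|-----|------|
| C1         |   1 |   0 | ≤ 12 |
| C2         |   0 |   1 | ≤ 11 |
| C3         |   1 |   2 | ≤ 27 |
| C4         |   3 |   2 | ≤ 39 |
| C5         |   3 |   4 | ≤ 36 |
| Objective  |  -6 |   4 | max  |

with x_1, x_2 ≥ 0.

At x_1 = 0, x_2 = 9, compute slack b - a·x for each constraint:
  C1: 12 − 0 = 12  (slack)
  C2: 11 − 9 = 2  (slack)
  C3: 27 − 18 = 9  (slack)
  C4: 39 − 18 = 21  (slack)
  C5: 36 − 36 = 0  (binding)

Optimal: x_1 = 0, x_2 = 9
Binding: C5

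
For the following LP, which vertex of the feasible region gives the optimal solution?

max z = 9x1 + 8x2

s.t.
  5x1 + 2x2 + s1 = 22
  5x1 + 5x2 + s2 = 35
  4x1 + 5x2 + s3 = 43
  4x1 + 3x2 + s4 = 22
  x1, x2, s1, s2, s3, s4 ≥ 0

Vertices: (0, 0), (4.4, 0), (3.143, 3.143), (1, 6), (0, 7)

Evaluate the objective at each vertex of the feasible region:
  z(0, 0) = 0
  z(4.4, 0) = 39.6
  z(3.143, 3.143) = 53.43
  z(1, 6) = 57  ←
  z(0, 7) = 56
The maximum is at x1 = 1, x2 = 6.

(1, 6)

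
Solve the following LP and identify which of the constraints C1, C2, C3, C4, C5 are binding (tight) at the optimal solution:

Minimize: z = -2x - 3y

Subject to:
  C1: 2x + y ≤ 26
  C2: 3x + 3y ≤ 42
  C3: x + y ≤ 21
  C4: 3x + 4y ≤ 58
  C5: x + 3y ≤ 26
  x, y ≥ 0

At x = 8, y = 6, compute slack b - a·x for each constraint:
  C1: 26 − 22 = 4  (slack)
  C2: 42 − 42 = 0  (binding)
  C3: 21 − 14 = 7  (slack)
  C4: 58 − 48 = 10  (slack)
  C5: 26 − 26 = 0  (binding)

Optimal: x = 8, y = 6
Binding: C2, C5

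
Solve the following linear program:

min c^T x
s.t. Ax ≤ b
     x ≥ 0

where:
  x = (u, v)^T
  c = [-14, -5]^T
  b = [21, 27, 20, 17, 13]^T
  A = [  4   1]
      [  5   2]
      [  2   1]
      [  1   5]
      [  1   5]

Evaluate the objective at each vertex of the feasible region:
  z(0, 0) = 0
  z(5.25, 0) = -73.5
  z(5, 1) = -75  ←
  z(4.739, 1.652) = -74.61
  z(0, 2.6) = -13
The minimum is at u = 5, v = 1.

u = 5, v = 1, z = -75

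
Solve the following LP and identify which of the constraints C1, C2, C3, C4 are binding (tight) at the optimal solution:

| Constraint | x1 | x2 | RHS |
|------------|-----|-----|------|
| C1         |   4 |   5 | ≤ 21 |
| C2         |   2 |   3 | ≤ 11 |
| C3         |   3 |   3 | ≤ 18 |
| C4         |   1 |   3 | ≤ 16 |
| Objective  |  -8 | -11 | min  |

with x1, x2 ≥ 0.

At x1 = 4, x2 = 1, compute slack b - a·x for each constraint:
  C1: 21 − 21 = 0  (binding)
  C2: 11 − 11 = 0  (binding)
  C3: 18 − 15 = 3  (slack)
  C4: 16 − 7 = 9  (slack)

Optimal: x1 = 4, x2 = 1
Binding: C1, C2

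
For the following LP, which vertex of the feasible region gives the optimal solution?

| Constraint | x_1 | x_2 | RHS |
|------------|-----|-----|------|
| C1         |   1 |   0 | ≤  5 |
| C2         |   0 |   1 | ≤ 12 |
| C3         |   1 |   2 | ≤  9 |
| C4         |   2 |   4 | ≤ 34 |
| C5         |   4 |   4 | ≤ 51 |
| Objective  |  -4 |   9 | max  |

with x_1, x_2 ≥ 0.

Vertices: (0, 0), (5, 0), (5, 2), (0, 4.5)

Evaluate the objective at each vertex of the feasible region:
  z(0, 0) = 0
  z(5, 0) = -20
  z(5, 2) = -2
  z(0, 4.5) = 40.5  ←
The maximum is at x_1 = 0, x_2 = 4.5.

(0, 4.5)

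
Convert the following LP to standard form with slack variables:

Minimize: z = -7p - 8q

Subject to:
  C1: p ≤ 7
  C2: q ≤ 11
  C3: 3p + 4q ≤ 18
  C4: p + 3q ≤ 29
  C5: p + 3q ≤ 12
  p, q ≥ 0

min z = -7p - 8q

s.t.
  p + s1 = 7
  q + s2 = 11
  3p + 4q + s3 = 18
  p + 3q + s4 = 29
  p + 3q + s5 = 12
  p, q, s1, s2, s3, s4, s5 ≥ 0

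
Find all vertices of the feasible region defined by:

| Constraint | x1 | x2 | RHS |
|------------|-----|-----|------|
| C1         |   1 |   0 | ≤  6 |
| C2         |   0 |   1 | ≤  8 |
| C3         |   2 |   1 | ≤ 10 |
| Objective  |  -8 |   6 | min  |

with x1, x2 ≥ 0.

(0, 0), (5, 0), (1, 8), (0, 8)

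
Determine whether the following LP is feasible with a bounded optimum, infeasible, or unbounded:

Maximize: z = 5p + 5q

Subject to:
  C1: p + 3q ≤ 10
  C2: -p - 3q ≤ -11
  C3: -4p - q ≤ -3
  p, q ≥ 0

Infeasible (no feasible solution exists)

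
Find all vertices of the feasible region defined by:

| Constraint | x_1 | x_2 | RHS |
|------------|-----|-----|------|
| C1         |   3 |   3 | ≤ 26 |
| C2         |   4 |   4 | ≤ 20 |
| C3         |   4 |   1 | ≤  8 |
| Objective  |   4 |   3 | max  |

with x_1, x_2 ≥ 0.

(0, 0), (2, 0), (1, 4), (0, 5)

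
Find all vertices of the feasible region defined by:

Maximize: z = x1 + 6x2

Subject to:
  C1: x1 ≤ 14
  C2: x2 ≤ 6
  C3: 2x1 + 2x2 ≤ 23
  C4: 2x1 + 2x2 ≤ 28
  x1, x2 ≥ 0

(0, 0), (11.5, 0), (5.5, 6), (0, 6)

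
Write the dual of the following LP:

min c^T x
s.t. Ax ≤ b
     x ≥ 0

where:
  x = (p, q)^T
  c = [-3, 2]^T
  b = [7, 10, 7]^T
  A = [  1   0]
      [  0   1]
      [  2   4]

Primal min cᵀx s.t. Ax ≤ b, x ≥ 0  →  Dual max −bᵀy s.t. Aᵀy ≥ −c, y ≥ 0.

Maximize: z = -7y1 - 10y2 - 7y3

Subject to:
  y1 + 2y3 ≥ 3
  y2 + 4y3 ≥ -2
  y1, y2, y3 ≥ 0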